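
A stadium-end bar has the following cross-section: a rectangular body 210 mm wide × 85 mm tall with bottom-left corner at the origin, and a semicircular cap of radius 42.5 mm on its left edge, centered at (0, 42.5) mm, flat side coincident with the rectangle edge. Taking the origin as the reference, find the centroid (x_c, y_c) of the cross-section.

x_c = 88.13 mm, y_c = 42.50 mm

Part | A | x̄ᵢ | ȳᵢ | A·x̄ᵢ | A·ȳᵢ
rectangular body | 17850.00 | 105.00 | 42.50 | 1874250.00 | 758625.00
semicircular end | 2837.25 | -18.04 | 42.50 | -51177.08 | 120583.16
Σ | 20687.25 |  |  | 1823072.92 | 879208.16
x_c = 1823072.92 / 20687.25 = 88.13 mm
y_c = 879208.16 / 20687.25 = 42.50 mm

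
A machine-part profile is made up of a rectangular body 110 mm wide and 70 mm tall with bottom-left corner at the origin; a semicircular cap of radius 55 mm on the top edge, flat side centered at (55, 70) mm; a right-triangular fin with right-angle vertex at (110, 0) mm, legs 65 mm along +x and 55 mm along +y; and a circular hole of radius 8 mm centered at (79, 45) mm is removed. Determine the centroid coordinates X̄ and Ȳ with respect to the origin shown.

X̄ = 64.42 mm, Ȳ = 52.48 mm

rectangular body: A = 110 × 70 = 7700.00, centroid at (55.00, 35.00).
semicircular top: A = ½π·55² = 4751.66, centroid at (55.00, 93.34).
triangular fin: A = ½·65·55 = 1787.50, centroid at (131.67, 18.33).
hole: A = −π·8² = -201.06, centroid at (79.00, 45.00).
ΣA = 14038.10 mm², ΣAX̄ = 904311.51 mm³, ΣAȲ = 736755.84 mm³.
X̄ = 904311.51/14038.10 = 64.42 mm; Ȳ = 736755.84/14038.10 = 52.48 mm.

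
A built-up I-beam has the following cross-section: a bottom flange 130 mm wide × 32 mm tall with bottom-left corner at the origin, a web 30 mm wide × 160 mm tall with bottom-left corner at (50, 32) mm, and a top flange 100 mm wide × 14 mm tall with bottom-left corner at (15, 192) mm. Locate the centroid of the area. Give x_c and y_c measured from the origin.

x_c = 65.00 mm, y_c = 85.21 mm

bottom flange: A = 130 × 32 = 4160.00, centroid at (65.00, 16.00).
web: A = 30 × 160 = 4800.00, centroid at (65.00, 112.00).
top flange: A = 100 × 14 = 1400.00, centroid at (65.00, 199.00).
ΣA = 10360.00 mm²
ΣAx_c = (4160.00)(65.00) + (4800.00)(65.00) + (1400.00)(65.00) = 673400.00 mm³
ΣAy_c = (4160.00)(16.00) + (4800.00)(112.00) + (1400.00)(199.00) = 882760.00 mm³
x_c = 673400.00 / 10360.00 = 65.00 mm
y_c = 882760.00 / 10360.00 = 85.21 mm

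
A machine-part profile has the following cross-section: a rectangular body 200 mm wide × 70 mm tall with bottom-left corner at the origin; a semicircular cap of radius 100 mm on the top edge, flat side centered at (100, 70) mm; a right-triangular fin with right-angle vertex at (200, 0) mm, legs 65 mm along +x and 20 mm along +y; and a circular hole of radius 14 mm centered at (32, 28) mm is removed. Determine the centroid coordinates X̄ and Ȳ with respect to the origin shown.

rectangular body: A = 200 × 70 = 14000.00, centroid at (100.00, 35.00).
semicircular top: A = ½π·100² = 15707.96, centroid at (100.00, 112.44).
triangular fin: A = ½·65·20 = 650.00, centroid at (221.67, 6.67).
hole: A = −π·14² = -615.75, centroid at (32.00, 28.00).
ΣA = 29742.21 mm², ΣAX̄ = 3095175.59 mm³, ΣAȲ = 2243316.37 mm³.
X̄ = 3095175.59/29742.21 = 104.07 mm; Ȳ = 2243316.37/29742.21 = 75.43 mm.

X̄ = 104.07 mm, Ȳ = 75.43 mm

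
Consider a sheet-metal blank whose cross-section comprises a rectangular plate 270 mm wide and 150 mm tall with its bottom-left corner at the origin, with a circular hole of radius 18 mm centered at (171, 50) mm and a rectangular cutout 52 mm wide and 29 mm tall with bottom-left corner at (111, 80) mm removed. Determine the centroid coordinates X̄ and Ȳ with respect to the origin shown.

Part | A | x̄ᵢ | ȳᵢ | A·x̄ᵢ | A·ȳᵢ
plate | 40500.00 | 135.00 | 75.00 | 5467500.00 | 3037500.00
hole 1 | -1017.88 | 171.00 | 50.00 | -174056.80 | -50893.80
hole 2 | -1508.00 | 137.00 | 94.50 | -206596.00 | -142506.00
Σ | 37974.12 |  |  | 5086847.20 | 2844100.20
X̄ = 5086847.20 / 37974.12 = 133.96 mm
Ȳ = 2844100.20 / 37974.12 = 74.90 mm

X̄ = 133.96 mm, Ȳ = 74.90 mm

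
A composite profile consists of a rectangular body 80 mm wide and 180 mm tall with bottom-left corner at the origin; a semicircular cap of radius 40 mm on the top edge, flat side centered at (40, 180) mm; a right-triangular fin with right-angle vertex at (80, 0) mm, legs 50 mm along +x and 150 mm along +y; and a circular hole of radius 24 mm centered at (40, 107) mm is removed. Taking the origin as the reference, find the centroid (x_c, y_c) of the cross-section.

x_c = 51.27 mm, y_c = 94.67 mm

Part | A | x̄ᵢ | ȳᵢ | A·x̄ᵢ | A·ȳᵢ
rectangular body | 14400.00 | 40.00 | 90.00 | 576000.00 | 1296000.00
semicircular top | 2513.27 | 40.00 | 196.98 | 100530.96 | 495056.01
triangular fin | 3750.00 | 96.67 | 50.00 | 362500.00 | 187500.00
hole | -1809.56 | 40.00 | 107.00 | -72382.29 | -193622.64
Σ | 18853.72 |  |  | 966648.67 | 1784933.37
x_c = 966648.67 / 18853.72 = 51.27 mm
y_c = 1784933.37 / 18853.72 = 94.67 mm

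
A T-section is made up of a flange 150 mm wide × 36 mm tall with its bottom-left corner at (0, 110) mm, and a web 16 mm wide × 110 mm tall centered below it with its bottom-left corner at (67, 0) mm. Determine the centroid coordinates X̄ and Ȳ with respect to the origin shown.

Part | A | x̄ᵢ | ȳᵢ | A·x̄ᵢ | A·ȳᵢ
web | 1760.00 | 75.00 | 55.00 | 132000.00 | 96800.00
flange | 5400.00 | 75.00 | 128.00 | 405000.00 | 691200.00
Σ | 7160.00 |  |  | 537000.00 | 788000.00
X̄ = 537000.00 / 7160.00 = 75.00 mm
Ȳ = 788000.00 / 7160.00 = 110.06 mm

X̄ = 75.00 mm, Ȳ = 110.06 mm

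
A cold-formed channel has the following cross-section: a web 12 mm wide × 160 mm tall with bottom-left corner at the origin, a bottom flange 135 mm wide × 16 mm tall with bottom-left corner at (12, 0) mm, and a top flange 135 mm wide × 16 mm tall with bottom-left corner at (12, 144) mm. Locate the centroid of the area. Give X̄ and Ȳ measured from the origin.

X̄ = 56.88 mm, Ȳ = 80.00 mm

Part | A | x̄ᵢ | ȳᵢ | A·x̄ᵢ | A·ȳᵢ
web | 1920.00 | 6.00 | 80.00 | 11520.00 | 153600.00
bottom flange | 2160.00 | 79.50 | 8.00 | 171720.00 | 17280.00
top flange | 2160.00 | 79.50 | 152.00 | 171720.00 | 328320.00
Σ | 6240.00 |  |  | 354960.00 | 499200.00
X̄ = 354960.00 / 6240.00 = 56.88 mm
Ȳ = 499200.00 / 6240.00 = 80.00 mm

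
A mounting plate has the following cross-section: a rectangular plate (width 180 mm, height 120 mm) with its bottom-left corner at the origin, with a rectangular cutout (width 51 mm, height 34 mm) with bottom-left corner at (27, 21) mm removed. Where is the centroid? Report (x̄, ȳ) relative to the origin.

x̄ = 93.27 mm, ȳ = 61.92 mm

plate: A = 180 × 120 = 21600.00, centroid at (90.00, 60.00).
hole: A = −(51 × 34) = -1734.00, centroid at (52.50, 38.00).
ΣA = 19866.00 mm²
ΣAx̄ = (21600.00)(90.00) + (-1734.00)(52.50) = 1852965.00 mm³
ΣAȳ = (21600.00)(60.00) + (-1734.00)(38.00) = 1230108.00 mm³
x̄ = 1852965.00 / 19866.00 = 93.27 mm
ȳ = 1230108.00 / 19866.00 = 61.92 mm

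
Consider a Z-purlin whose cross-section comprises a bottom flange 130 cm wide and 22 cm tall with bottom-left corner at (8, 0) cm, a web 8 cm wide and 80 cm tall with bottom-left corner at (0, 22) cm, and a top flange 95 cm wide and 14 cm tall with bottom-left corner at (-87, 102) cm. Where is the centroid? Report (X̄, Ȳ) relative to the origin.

X̄ = 32.88 cm, Ȳ = 44.74 cm

bottom flange: A = 130 × 22 = 2860.00, centroid at (73.00, 11.00).
web: A = 8 × 80 = 640.00, centroid at (4.00, 62.00).
top flange: A = 95 × 14 = 1330.00, centroid at (-39.50, 109.00).
ΣA = 4830.00 cm²
ΣAX̄ = (2860.00)(73.00) + (640.00)(4.00) + (1330.00)(-39.50) = 158805.00 cm³
ΣAȲ = (2860.00)(11.00) + (640.00)(62.00) + (1330.00)(109.00) = 216110.00 cm³
X̄ = 158805.00 / 4830.00 = 32.88 cm
Ȳ = 216110.00 / 4830.00 = 44.74 cm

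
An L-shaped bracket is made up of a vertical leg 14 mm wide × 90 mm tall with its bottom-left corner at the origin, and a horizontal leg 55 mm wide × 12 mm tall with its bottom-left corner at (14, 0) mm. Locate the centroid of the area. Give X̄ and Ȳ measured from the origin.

X̄ = 18.86 mm, Ȳ = 31.59 mm

Part | A | x̄ᵢ | ȳᵢ | A·x̄ᵢ | A·ȳᵢ
vertical leg | 1260.00 | 7.00 | 45.00 | 8820.00 | 56700.00
horizontal leg | 660.00 | 41.50 | 6.00 | 27390.00 | 3960.00
Σ | 1920.00 |  |  | 36210.00 | 60660.00
X̄ = 36210.00 / 1920.00 = 18.86 mm
Ȳ = 60660.00 / 1920.00 = 31.59 mm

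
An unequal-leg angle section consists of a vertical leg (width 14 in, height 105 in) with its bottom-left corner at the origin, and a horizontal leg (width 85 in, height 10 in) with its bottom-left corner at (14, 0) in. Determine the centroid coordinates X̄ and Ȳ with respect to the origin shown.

X̄ = 25.14 in, Ȳ = 35.10 in

vertical leg: A = 14 × 105 = 1470.00, centroid at (7.00, 52.50).
horizontal leg: A = 85 × 10 = 850.00, centroid at (56.50, 5.00).
ΣA = 2320.00 in², ΣAX̄ = 58315.00 in³, ΣAȲ = 81425.00 in³.
X̄ = 58315.00/2320.00 = 25.14 in; Ȳ = 81425.00/2320.00 = 35.10 in.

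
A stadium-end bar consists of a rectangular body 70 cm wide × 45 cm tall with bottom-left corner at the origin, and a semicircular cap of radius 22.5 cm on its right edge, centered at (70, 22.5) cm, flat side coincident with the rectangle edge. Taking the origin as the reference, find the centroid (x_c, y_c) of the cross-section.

Part | A | x̄ᵢ | ȳᵢ | A·x̄ᵢ | A·ȳᵢ
rectangular body | 3150.00 | 35.00 | 22.50 | 110250.00 | 70875.00
semicircular end | 795.22 | 79.55 | 22.50 | 63258.84 | 17892.35
Σ | 3945.22 |  |  | 173508.84 | 88767.35
x_c = 173508.84 / 3945.22 = 43.98 cm
y_c = 88767.35 / 3945.22 = 22.50 cm

x_c = 43.98 cm, y_c = 22.50 cm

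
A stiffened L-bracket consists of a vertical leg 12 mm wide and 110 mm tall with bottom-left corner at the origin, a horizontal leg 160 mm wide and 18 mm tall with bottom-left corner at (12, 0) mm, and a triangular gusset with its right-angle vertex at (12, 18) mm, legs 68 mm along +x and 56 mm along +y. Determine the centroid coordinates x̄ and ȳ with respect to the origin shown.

x̄ = 55.52 mm, ȳ = 27.58 mm

vertical leg: A = 12 × 110 = 1320.00, centroid at (6.00, 55.00).
horizontal leg: A = 160 × 18 = 2880.00, centroid at (92.00, 9.00).
gusset: A = ½·68·56 = 1904.00, centroid at (34.67, 36.67).
ΣA = 6104.00 mm², ΣAx̄ = 338885.33 mm³, ΣAȳ = 168333.33 mm³.
x̄ = 338885.33/6104.00 = 55.52 mm; ȳ = 168333.33/6104.00 = 27.58 mm.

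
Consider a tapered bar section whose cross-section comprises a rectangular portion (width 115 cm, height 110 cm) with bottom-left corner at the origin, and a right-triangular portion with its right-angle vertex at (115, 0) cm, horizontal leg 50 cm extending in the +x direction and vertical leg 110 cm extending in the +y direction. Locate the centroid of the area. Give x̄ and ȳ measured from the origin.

rectangular portion: A = 115 × 110 = 12650.00, centroid at (57.50, 55.00).
triangular portion: A = ½·50·110 = 2750.00, centroid at (131.67, 36.67).
ΣA = 15400.00 cm², ΣAx̄ = 1089458.33 cm³, ΣAȳ = 796583.33 cm³.
x̄ = 1089458.33/15400.00 = 70.74 cm; ȳ = 796583.33/15400.00 = 51.73 cm.

x̄ = 70.74 cm, ȳ = 51.73 cm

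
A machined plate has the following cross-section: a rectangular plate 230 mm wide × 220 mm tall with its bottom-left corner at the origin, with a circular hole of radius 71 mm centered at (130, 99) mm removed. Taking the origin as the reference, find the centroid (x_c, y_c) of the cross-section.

x_c = 108.17 mm, y_c = 115.01 mm

plate: A = 230 × 220 = 50600.00, centroid at (115.00, 110.00).
hole: A = −π·71² = -15836.77, centroid at (130.00, 99.00).
ΣA = 34763.23 mm²
ΣAx_c = (50600.00)(115.00) + (-15836.77)(130.00) = 3760220.09 mm³
ΣAy_c = (50600.00)(110.00) + (-15836.77)(99.00) = 3998159.91 mm³
x_c = 3760220.09 / 34763.23 = 108.17 mm
y_c = 3998159.91 / 34763.23 = 115.01 mm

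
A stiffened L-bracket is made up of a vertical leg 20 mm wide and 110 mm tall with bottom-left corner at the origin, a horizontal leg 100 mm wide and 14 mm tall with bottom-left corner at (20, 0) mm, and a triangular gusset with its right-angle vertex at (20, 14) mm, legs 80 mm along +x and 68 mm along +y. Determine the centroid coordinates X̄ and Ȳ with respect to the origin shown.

X̄ = 39.07 mm, Ȳ = 36.48 mm

vertical leg: A = 20 × 110 = 2200.00, centroid at (10.00, 55.00).
horizontal leg: A = 100 × 14 = 1400.00, centroid at (70.00, 7.00).
gusset: A = ½·80·68 = 2720.00, centroid at (46.67, 36.67).
ΣA = 6320.00 mm², ΣAX̄ = 246933.33 mm³, ΣAȲ = 230533.33 mm³.
X̄ = 246933.33/6320.00 = 39.07 mm; Ȳ = 230533.33/6320.00 = 36.48 mm.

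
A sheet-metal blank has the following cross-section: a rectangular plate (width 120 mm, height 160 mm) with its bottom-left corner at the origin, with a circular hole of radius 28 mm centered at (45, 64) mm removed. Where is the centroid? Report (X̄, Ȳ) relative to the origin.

plate: A = 120 × 160 = 19200.00, centroid at (60.00, 80.00).
hole: A = −π·28² = -2463.01, centroid at (45.00, 64.00).
ΣA = 16736.99 mm²
ΣAX̄ = (19200.00)(60.00) + (-2463.01)(45.00) = 1041164.61 mm³
ΣAȲ = (19200.00)(80.00) + (-2463.01)(64.00) = 1378367.45 mm³
X̄ = 1041164.61 / 16736.99 = 62.21 mm
Ȳ = 1378367.45 / 16736.99 = 82.35 mm

X̄ = 62.21 mm, Ȳ = 82.35 mm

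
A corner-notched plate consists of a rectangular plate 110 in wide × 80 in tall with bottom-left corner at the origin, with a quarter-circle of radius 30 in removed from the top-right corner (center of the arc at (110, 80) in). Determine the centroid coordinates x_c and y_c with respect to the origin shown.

plate: A = 110 × 80 = 8800.00, centroid at (55.00, 40.00).
removed quarter-circle: A = −¼π·30² = -706.86, centroid at (97.27, 67.27).
ΣA = 8093.14 in²
ΣAx_c = (8800.00)(55.00) + (-706.86)(97.27) = 415245.58 in³
ΣAy_c = (8800.00)(40.00) + (-706.86)(67.27) = 304451.33 in³
x_c = 415245.58 / 8093.14 = 51.31 in
y_c = 304451.33 / 8093.14 = 37.62 in

x_c = 51.31 in, y_c = 37.62 in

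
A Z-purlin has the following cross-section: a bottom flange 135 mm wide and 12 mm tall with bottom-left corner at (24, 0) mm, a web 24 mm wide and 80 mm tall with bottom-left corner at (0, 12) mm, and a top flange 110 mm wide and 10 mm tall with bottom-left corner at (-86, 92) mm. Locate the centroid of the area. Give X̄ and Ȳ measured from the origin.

Part | A | x̄ᵢ | ȳᵢ | A·x̄ᵢ | A·ȳᵢ
bottom flange | 1620.00 | 91.50 | 6.00 | 148230.00 | 9720.00
web | 1920.00 | 12.00 | 52.00 | 23040.00 | 99840.00
top flange | 1100.00 | -31.00 | 97.00 | -34100.00 | 106700.00
Σ | 4640.00 |  |  | 137170.00 | 216260.00
X̄ = 137170.00 / 4640.00 = 29.56 mm
Ȳ = 216260.00 / 4640.00 = 46.61 mm

X̄ = 29.56 mm, Ȳ = 46.61 mm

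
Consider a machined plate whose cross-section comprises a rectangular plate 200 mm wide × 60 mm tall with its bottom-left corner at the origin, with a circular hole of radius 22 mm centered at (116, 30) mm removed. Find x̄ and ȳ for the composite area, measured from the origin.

plate: A = 200 × 60 = 12000.00, centroid at (100.00, 30.00).
hole: A = −π·22² = -1520.53, centroid at (116.00, 30.00).
ΣA = 10479.47 mm²
ΣAx̄ = (12000.00)(100.00) + (-1520.53)(116.00) = 1023618.42 mm³
ΣAȳ = (12000.00)(30.00) + (-1520.53)(30.00) = 314384.07 mm³
x̄ = 1023618.42 / 10479.47 = 97.68 mm
ȳ = 314384.07 / 10479.47 = 30.00 mm

x̄ = 97.68 mm, ȳ = 30.00 mm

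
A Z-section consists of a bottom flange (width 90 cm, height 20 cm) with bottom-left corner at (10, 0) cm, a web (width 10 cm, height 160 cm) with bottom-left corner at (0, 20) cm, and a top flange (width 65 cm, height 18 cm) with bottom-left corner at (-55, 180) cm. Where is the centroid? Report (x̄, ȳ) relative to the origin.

x̄ = 17.65 cm, ȳ = 87.34 cm

bottom flange: A = 90 × 20 = 1800.00, centroid at (55.00, 10.00).
web: A = 10 × 160 = 1600.00, centroid at (5.00, 100.00).
top flange: A = 65 × 18 = 1170.00, centroid at (-22.50, 189.00).
ΣA = 4570.00 cm², ΣAx̄ = 80675.00 cm³, ΣAȳ = 399130.00 cm³.
x̄ = 80675.00/4570.00 = 17.65 cm; ȳ = 399130.00/4570.00 = 87.34 cm.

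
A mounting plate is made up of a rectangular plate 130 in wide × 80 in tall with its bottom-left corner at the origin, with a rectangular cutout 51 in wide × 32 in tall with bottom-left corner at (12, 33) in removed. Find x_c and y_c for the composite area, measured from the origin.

Part | A | x̄ᵢ | ȳᵢ | A·x̄ᵢ | A·ȳᵢ
plate | 10400.00 | 65.00 | 40.00 | 676000.00 | 416000.00
hole | -1632.00 | 37.50 | 49.00 | -61200.00 | -79968.00
Σ | 8768.00 |  |  | 614800.00 | 336032.00
x_c = 614800.00 / 8768.00 = 70.12 in
y_c = 336032.00 / 8768.00 = 38.32 in

x_c = 70.12 in, y_c = 38.32 in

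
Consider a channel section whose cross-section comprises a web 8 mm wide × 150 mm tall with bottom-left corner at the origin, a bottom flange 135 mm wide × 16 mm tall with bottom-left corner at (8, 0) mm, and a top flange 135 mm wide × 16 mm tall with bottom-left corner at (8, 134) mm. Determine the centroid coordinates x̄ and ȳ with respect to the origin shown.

web: A = 8 × 150 = 1200.00, centroid at (4.00, 75.00).
bottom flange: A = 135 × 16 = 2160.00, centroid at (75.50, 8.00).
top flange: A = 135 × 16 = 2160.00, centroid at (75.50, 142.00).
ΣA = 5520.00 mm²
ΣAx̄ = (1200.00)(4.00) + (2160.00)(75.50) + (2160.00)(75.50) = 330960.00 mm³
ΣAȳ = (1200.00)(75.00) + (2160.00)(8.00) + (2160.00)(142.00) = 414000.00 mm³
x̄ = 330960.00 / 5520.00 = 59.96 mm
ȳ = 414000.00 / 5520.00 = 75.00 mm

x̄ = 59.96 mm, ȳ = 75.00 mm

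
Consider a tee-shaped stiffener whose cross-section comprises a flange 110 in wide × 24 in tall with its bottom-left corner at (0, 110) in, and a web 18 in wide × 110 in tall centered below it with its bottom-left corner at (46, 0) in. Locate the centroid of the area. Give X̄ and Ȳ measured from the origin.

web: A = 18 × 110 = 1980.00, centroid at (55.00, 55.00).
flange: A = 110 × 24 = 2640.00, centroid at (55.00, 122.00).
ΣA = 4620.00 in², ΣAX̄ = 254100.00 in³, ΣAȲ = 430980.00 in³.
X̄ = 254100.00/4620.00 = 55.00 in; Ȳ = 430980.00/4620.00 = 93.29 in.

X̄ = 55.00 in, Ȳ = 93.29 in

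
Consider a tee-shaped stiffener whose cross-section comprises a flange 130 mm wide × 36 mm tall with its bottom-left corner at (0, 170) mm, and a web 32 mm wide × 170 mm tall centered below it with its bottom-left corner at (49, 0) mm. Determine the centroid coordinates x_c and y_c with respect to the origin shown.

web: A = 32 × 170 = 5440.00, centroid at (65.00, 85.00).
flange: A = 130 × 36 = 4680.00, centroid at (65.00, 188.00).
ΣA = 10120.00 mm²
ΣAx_c = (5440.00)(65.00) + (4680.00)(65.00) = 657800.00 mm³
ΣAy_c = (5440.00)(85.00) + (4680.00)(188.00) = 1342240.00 mm³
x_c = 657800.00 / 10120.00 = 65.00 mm
y_c = 1342240.00 / 10120.00 = 132.63 mm

x_c = 65.00 mm, y_c = 132.63 mm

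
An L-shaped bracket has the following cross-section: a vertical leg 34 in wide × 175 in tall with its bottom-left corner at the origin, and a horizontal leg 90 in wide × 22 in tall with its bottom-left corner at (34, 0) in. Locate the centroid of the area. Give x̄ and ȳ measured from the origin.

vertical leg: A = 34 × 175 = 5950.00, centroid at (17.00, 87.50).
horizontal leg: A = 90 × 22 = 1980.00, centroid at (79.00, 11.00).
ΣA = 7930.00 in²
ΣAx̄ = (5950.00)(17.00) + (1980.00)(79.00) = 257570.00 in³
ΣAȳ = (5950.00)(87.50) + (1980.00)(11.00) = 542405.00 in³
x̄ = 257570.00 / 7930.00 = 32.48 in
ȳ = 542405.00 / 7930.00 = 68.40 in

x̄ = 32.48 in, ȳ = 68.40 in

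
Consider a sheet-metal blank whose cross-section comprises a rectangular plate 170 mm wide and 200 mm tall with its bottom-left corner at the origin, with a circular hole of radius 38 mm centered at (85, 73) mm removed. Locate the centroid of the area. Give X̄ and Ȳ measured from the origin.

plate: A = 170 × 200 = 34000.00, centroid at (85.00, 100.00).
hole: A = −π·38² = -4536.46, centroid at (85.00, 73.00).
ΣA = 29463.54 mm²
ΣAX̄ = (34000.00)(85.00) + (-4536.46)(85.00) = 2504400.92 mm³
ΣAȲ = (34000.00)(100.00) + (-4536.46)(73.00) = 3068838.44 mm³
X̄ = 2504400.92 / 29463.54 = 85.00 mm
Ȳ = 3068838.44 / 29463.54 = 104.16 mm

X̄ = 85.00 mm, Ȳ = 104.16 mm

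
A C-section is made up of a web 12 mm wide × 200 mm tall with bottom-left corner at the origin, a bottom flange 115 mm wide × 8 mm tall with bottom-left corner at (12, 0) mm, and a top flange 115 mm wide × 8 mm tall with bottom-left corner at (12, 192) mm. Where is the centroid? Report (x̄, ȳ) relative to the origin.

web: A = 12 × 200 = 2400.00, centroid at (6.00, 100.00).
bottom flange: A = 115 × 8 = 920.00, centroid at (69.50, 4.00).
top flange: A = 115 × 8 = 920.00, centroid at (69.50, 196.00).
ΣA = 4240.00 mm², ΣAx̄ = 142280.00 mm³, ΣAȳ = 424000.00 mm³.
x̄ = 142280.00/4240.00 = 33.56 mm; ȳ = 424000.00/4240.00 = 100.00 mm.

x̄ = 33.56 mm, ȳ = 100.00 mm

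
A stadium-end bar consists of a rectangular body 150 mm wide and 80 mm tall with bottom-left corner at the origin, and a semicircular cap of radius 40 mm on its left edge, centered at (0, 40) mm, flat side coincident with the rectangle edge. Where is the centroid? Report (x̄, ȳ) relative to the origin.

rectangular body: A = 150 × 80 = 12000.00, centroid at (75.00, 40.00).
semicircular end: A = ½π·40² = 2513.27, centroid at (-16.98, 40.00).
ΣA = 14513.27 mm²
ΣAx̄ = (12000.00)(75.00) + (2513.27)(-16.98) = 857333.33 mm³
ΣAȳ = (12000.00)(40.00) + (2513.27)(40.00) = 580530.96 mm³
x̄ = 857333.33 / 14513.27 = 59.07 mm
ȳ = 580530.96 / 14513.27 = 40.00 mm

x̄ = 59.07 mm, ȳ = 40.00 mm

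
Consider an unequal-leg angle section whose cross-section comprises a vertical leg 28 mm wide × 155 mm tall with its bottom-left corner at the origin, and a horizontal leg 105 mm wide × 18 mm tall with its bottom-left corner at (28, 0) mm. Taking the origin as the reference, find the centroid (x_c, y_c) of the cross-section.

Part | A | x̄ᵢ | ȳᵢ | A·x̄ᵢ | A·ȳᵢ
vertical leg | 4340.00 | 14.00 | 77.50 | 60760.00 | 336350.00
horizontal leg | 1890.00 | 80.50 | 9.00 | 152145.00 | 17010.00
Σ | 6230.00 |  |  | 212905.00 | 353360.00
x_c = 212905.00 / 6230.00 = 34.17 mm
y_c = 353360.00 / 6230.00 = 56.72 mm

x_c = 34.17 mm, y_c = 56.72 mm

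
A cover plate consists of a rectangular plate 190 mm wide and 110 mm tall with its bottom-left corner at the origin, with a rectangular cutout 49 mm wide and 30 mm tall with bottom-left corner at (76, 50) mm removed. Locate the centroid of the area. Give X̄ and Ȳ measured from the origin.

plate: A = 190 × 110 = 20900.00, centroid at (95.00, 55.00).
hole: A = −(49 × 30) = -1470.00, centroid at (100.50, 65.00).
ΣA = 19430.00 mm², ΣAX̄ = 1837765.00 mm³, ΣAȲ = 1053950.00 mm³.
X̄ = 1837765.00/19430.00 = 94.58 mm; Ȳ = 1053950.00/19430.00 = 54.24 mm.

X̄ = 94.58 mm, Ȳ = 54.24 mm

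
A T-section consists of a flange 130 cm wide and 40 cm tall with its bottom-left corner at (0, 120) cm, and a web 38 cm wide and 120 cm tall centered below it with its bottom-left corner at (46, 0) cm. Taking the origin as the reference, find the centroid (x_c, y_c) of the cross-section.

web: A = 38 × 120 = 4560.00, centroid at (65.00, 60.00).
flange: A = 130 × 40 = 5200.00, centroid at (65.00, 140.00).
ΣA = 9760.00 cm²
ΣAx_c = (4560.00)(65.00) + (5200.00)(65.00) = 634400.00 cm³
ΣAy_c = (4560.00)(60.00) + (5200.00)(140.00) = 1001600.00 cm³
x_c = 634400.00 / 9760.00 = 65.00 cm
y_c = 1001600.00 / 9760.00 = 102.62 cm

x_c = 65.00 cm, y_c = 102.62 cm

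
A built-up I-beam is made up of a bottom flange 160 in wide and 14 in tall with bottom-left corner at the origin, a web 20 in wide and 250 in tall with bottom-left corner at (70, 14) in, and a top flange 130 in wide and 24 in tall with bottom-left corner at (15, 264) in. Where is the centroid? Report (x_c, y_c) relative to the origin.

Part | A | x̄ᵢ | ȳᵢ | A·x̄ᵢ | A·ȳᵢ
bottom flange | 2240.00 | 80.00 | 7.00 | 179200.00 | 15680.00
web | 5000.00 | 80.00 | 139.00 | 400000.00 | 695000.00
top flange | 3120.00 | 80.00 | 276.00 | 249600.00 | 861120.00
Σ | 10360.00 |  |  | 828800.00 | 1571800.00
x_c = 828800.00 / 10360.00 = 80.00 in
y_c = 1571800.00 / 10360.00 = 151.72 in

x_c = 80.00 in, y_c = 151.72 in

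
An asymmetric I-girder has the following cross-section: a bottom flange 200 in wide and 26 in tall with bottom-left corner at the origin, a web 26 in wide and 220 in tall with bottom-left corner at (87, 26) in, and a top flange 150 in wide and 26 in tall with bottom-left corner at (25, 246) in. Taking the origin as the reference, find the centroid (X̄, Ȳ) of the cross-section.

X̄ = 100.00 in, Ȳ = 125.21 in

bottom flange: A = 200 × 26 = 5200.00, centroid at (100.00, 13.00).
web: A = 26 × 220 = 5720.00, centroid at (100.00, 136.00).
top flange: A = 150 × 26 = 3900.00, centroid at (100.00, 259.00).
ΣA = 14820.00 in²
ΣAX̄ = (5200.00)(100.00) + (5720.00)(100.00) + (3900.00)(100.00) = 1482000.00 in³
ΣAȲ = (5200.00)(13.00) + (5720.00)(136.00) + (3900.00)(259.00) = 1855620.00 in³
X̄ = 1482000.00 / 14820.00 = 100.00 in
Ȳ = 1855620.00 / 14820.00 = 125.21 in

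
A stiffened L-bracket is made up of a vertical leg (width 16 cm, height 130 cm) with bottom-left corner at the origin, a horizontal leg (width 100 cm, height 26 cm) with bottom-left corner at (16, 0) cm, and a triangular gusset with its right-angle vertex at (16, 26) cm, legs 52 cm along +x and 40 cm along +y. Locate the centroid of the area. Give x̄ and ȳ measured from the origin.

x̄ = 38.97 cm, ȳ = 36.70 cm

Part | A | x̄ᵢ | ȳᵢ | A·x̄ᵢ | A·ȳᵢ
vertical leg | 2080.00 | 8.00 | 65.00 | 16640.00 | 135200.00
horizontal leg | 2600.00 | 66.00 | 13.00 | 171600.00 | 33800.00
gusset | 1040.00 | 33.33 | 39.33 | 34666.67 | 40906.67
Σ | 5720.00 |  |  | 222906.67 | 209906.67
x̄ = 222906.67 / 5720.00 = 38.97 cm
ȳ = 209906.67 / 5720.00 = 36.70 cm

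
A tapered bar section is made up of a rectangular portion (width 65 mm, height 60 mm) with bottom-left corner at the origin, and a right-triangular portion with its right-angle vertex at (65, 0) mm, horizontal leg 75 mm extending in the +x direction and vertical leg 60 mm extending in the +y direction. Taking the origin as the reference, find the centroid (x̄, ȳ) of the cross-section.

Part | A | x̄ᵢ | ȳᵢ | A·x̄ᵢ | A·ȳᵢ
rectangular portion | 3900.00 | 32.50 | 30.00 | 126750.00 | 117000.00
triangular portion | 2250.00 | 90.00 | 20.00 | 202500.00 | 45000.00
Σ | 6150.00 |  |  | 329250.00 | 162000.00
x̄ = 329250.00 / 6150.00 = 53.54 mm
ȳ = 162000.00 / 6150.00 = 26.34 mm

x̄ = 53.54 mm, ȳ = 26.34 mm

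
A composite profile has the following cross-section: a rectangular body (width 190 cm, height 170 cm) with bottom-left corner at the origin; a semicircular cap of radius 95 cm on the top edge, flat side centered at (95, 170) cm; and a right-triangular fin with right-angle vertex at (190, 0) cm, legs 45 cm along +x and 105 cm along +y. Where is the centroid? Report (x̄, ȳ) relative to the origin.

x̄ = 100.32 cm, ȳ = 118.96 cm

rectangular body: A = 190 × 170 = 32300.00, centroid at (95.00, 85.00).
semicircular top: A = ½π·95² = 14176.44, centroid at (95.00, 210.32).
triangular fin: A = ½·45·105 = 2362.50, centroid at (205.00, 35.00).
ΣA = 48838.94 cm², ΣAx̄ = 4899574.00 cm³, ΣAȳ = 5809765.10 cm³.
x̄ = 4899574.00/48838.94 = 100.32 cm; ȳ = 5809765.10/48838.94 = 118.96 cm.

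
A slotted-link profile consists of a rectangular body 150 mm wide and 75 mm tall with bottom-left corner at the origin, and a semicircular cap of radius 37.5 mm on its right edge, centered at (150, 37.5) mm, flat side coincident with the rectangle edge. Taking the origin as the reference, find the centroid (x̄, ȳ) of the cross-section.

rectangular body: A = 150 × 75 = 11250.00, centroid at (75.00, 37.50).
semicircular end: A = ½π·37.5² = 2208.93, centroid at (165.92, 37.50).
ΣA = 13458.93 mm²
ΣAx̄ = (11250.00)(75.00) + (2208.93)(165.92) = 1210246.10 mm³
ΣAȳ = (11250.00)(37.50) + (2208.93)(37.50) = 504709.96 mm³
x̄ = 1210246.10 / 13458.93 = 89.92 mm
ȳ = 504709.96 / 13458.93 = 37.50 mm

x̄ = 89.92 mm, ȳ = 37.50 mm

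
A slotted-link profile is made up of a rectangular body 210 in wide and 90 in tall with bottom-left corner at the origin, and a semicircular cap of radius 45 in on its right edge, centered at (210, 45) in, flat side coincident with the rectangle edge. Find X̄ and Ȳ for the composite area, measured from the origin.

Part | A | x̄ᵢ | ȳᵢ | A·x̄ᵢ | A·ȳᵢ
rectangular body | 18900.00 | 105.00 | 45.00 | 1984500.00 | 850500.00
semicircular end | 3180.86 | 229.10 | 45.00 | 728731.14 | 143138.82
Σ | 22080.86 |  |  | 2713231.14 | 993638.82
X̄ = 2713231.14 / 22080.86 = 122.88 in
Ȳ = 993638.82 / 22080.86 = 45.00 in

X̄ = 122.88 in, Ȳ = 45.00 in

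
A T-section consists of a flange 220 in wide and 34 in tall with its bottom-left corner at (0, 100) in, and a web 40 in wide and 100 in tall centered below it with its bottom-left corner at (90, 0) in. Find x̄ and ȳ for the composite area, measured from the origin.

web: A = 40 × 100 = 4000.00, centroid at (110.00, 50.00).
flange: A = 220 × 34 = 7480.00, centroid at (110.00, 117.00).
ΣA = 11480.00 in²
ΣAx̄ = (4000.00)(110.00) + (7480.00)(110.00) = 1262800.00 in³
ΣAȳ = (4000.00)(50.00) + (7480.00)(117.00) = 1075160.00 in³
x̄ = 1262800.00 / 11480.00 = 110.00 in
ȳ = 1075160.00 / 11480.00 = 93.66 in

x̄ = 110.00 in, ȳ = 93.66 in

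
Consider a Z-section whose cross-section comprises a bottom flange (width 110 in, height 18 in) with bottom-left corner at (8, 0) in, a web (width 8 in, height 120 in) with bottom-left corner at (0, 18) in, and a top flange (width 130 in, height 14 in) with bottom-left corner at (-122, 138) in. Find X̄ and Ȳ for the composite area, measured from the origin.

X̄ = 5.22 in, Ȳ = 74.92 in

Part | A | x̄ᵢ | ȳᵢ | A·x̄ᵢ | A·ȳᵢ
bottom flange | 1980.00 | 63.00 | 9.00 | 124740.00 | 17820.00
web | 960.00 | 4.00 | 78.00 | 3840.00 | 74880.00
top flange | 1820.00 | -57.00 | 145.00 | -103740.00 | 263900.00
Σ | 4760.00 |  |  | 24840.00 | 356600.00
X̄ = 24840.00 / 4760.00 = 5.22 in
Ȳ = 356600.00 / 4760.00 = 74.92 in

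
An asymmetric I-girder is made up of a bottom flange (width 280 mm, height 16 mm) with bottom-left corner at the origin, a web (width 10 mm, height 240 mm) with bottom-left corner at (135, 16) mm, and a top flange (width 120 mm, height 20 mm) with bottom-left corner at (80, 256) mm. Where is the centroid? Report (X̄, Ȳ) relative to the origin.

X̄ = 140.00 mm, Ȳ = 107.83 mm

bottom flange: A = 280 × 16 = 4480.00, centroid at (140.00, 8.00).
web: A = 10 × 240 = 2400.00, centroid at (140.00, 136.00).
top flange: A = 120 × 20 = 2400.00, centroid at (140.00, 266.00).
ΣA = 9280.00 mm²
ΣAX̄ = (4480.00)(140.00) + (2400.00)(140.00) + (2400.00)(140.00) = 1299200.00 mm³
ΣAȲ = (4480.00)(8.00) + (2400.00)(136.00) + (2400.00)(266.00) = 1000640.00 mm³
X̄ = 1299200.00 / 9280.00 = 140.00 mm
Ȳ = 1000640.00 / 9280.00 = 107.83 mm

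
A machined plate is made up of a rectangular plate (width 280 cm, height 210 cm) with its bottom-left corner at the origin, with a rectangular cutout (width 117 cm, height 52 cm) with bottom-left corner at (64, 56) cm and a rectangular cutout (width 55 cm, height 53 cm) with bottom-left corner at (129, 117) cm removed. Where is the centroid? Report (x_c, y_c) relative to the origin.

plate: A = 280 × 210 = 58800.00, centroid at (140.00, 105.00).
hole 1: A = −(117 × 52) = -6084.00, centroid at (122.50, 82.00).
hole 2: A = −(55 × 53) = -2915.00, centroid at (156.50, 143.50).
ΣA = 49801.00 cm², ΣAx_c = 7030512.50 cm³, ΣAy_c = 5256809.50 cm³.
x_c = 7030512.50/49801.00 = 141.17 cm; y_c = 5256809.50/49801.00 = 105.56 cm.

x_c = 141.17 cm, y_c = 105.56 cm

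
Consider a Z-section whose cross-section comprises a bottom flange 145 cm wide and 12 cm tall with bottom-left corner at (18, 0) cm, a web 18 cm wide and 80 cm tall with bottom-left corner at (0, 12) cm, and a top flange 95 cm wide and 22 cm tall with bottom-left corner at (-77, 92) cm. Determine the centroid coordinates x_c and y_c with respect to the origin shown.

Part | A | x̄ᵢ | ȳᵢ | A·x̄ᵢ | A·ȳᵢ
bottom flange | 1740.00 | 90.50 | 6.00 | 157470.00 | 10440.00
web | 1440.00 | 9.00 | 52.00 | 12960.00 | 74880.00
top flange | 2090.00 | -29.50 | 103.00 | -61655.00 | 215270.00
Σ | 5270.00 |  |  | 108775.00 | 300590.00
x_c = 108775.00 / 5270.00 = 20.64 cm
y_c = 300590.00 / 5270.00 = 57.04 cm

x_c = 20.64 cm, y_c = 57.04 cm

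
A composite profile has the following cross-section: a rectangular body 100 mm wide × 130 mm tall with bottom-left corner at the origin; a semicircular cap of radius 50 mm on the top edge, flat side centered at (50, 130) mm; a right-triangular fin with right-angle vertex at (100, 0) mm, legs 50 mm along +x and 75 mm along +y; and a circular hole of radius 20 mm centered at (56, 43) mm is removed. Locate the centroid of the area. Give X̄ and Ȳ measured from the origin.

X̄ = 56.69 mm, Ȳ = 81.60 mm

rectangular body: A = 100 × 130 = 13000.00, centroid at (50.00, 65.00).
semicircular top: A = ½π·50² = 3926.99, centroid at (50.00, 151.22).
triangular fin: A = ½·50·75 = 1875.00, centroid at (116.67, 25.00).
hole: A = −π·20² = -1256.64, centroid at (56.00, 43.00).
ΣA = 17545.35 mm²
ΣAX̄ = (13000.00)(50.00) + (3926.99)(50.00) + (1875.00)(116.67) + (-1256.64)(56.00) = 994727.87 mm³
ΣAȲ = (13000.00)(65.00) + (3926.99)(151.22) + (1875.00)(25.00) + (-1256.64)(43.00) = 1431681.75 mm³
X̄ = 994727.87 / 17545.35 = 56.69 mm
Ȳ = 1431681.75 / 17545.35 = 81.60 mm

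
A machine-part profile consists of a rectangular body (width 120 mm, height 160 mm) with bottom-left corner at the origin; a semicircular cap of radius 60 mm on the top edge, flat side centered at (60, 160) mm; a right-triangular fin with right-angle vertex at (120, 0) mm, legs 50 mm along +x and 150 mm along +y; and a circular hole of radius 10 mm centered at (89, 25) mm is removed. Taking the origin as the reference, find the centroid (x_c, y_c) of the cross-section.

rectangular body: A = 120 × 160 = 19200.00, centroid at (60.00, 80.00).
semicircular top: A = ½π·60² = 5654.87, centroid at (60.00, 185.46).
triangular fin: A = ½·50·150 = 3750.00, centroid at (136.67, 50.00).
hole: A = −π·10² = -314.16, centroid at (89.00, 25.00).
ΣA = 28290.71 mm²
ΣAx_c = (19200.00)(60.00) + (5654.87)(60.00) + (3750.00)(136.67) + (-314.16)(89.00) = 1975831.83 mm³
ΣAy_c = (19200.00)(80.00) + (5654.87)(185.46) + (3750.00)(50.00) + (-314.16)(25.00) = 2764424.70 mm³
x_c = 1975831.83 / 28290.71 = 69.84 mm
y_c = 2764424.70 / 28290.71 = 97.71 mm

x_c = 69.84 mm, y_c = 97.71 mm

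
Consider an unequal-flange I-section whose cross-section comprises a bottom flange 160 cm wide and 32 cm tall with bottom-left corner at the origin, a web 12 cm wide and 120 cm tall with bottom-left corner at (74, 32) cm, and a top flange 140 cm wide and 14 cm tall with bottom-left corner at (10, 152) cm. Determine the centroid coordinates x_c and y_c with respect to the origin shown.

x_c = 80.00 cm, y_c = 61.74 cm

bottom flange: A = 160 × 32 = 5120.00, centroid at (80.00, 16.00).
web: A = 12 × 120 = 1440.00, centroid at (80.00, 92.00).
top flange: A = 140 × 14 = 1960.00, centroid at (80.00, 159.00).
ΣA = 8520.00 cm²
ΣAx_c = (5120.00)(80.00) + (1440.00)(80.00) + (1960.00)(80.00) = 681600.00 cm³
ΣAy_c = (5120.00)(16.00) + (1440.00)(92.00) + (1960.00)(159.00) = 526040.00 cm³
x_c = 681600.00 / 8520.00 = 80.00 cm
y_c = 526040.00 / 8520.00 = 61.74 cm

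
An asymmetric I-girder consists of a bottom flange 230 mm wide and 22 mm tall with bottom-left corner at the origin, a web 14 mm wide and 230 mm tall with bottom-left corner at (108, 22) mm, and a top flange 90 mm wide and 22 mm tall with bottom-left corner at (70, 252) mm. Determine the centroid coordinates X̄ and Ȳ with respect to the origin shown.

X̄ = 115.00 mm, Ȳ = 99.18 mm

bottom flange: A = 230 × 22 = 5060.00, centroid at (115.00, 11.00).
web: A = 14 × 230 = 3220.00, centroid at (115.00, 137.00).
top flange: A = 90 × 22 = 1980.00, centroid at (115.00, 263.00).
ΣA = 10260.00 mm²
ΣAX̄ = (5060.00)(115.00) + (3220.00)(115.00) + (1980.00)(115.00) = 1179900.00 mm³
ΣAȲ = (5060.00)(11.00) + (3220.00)(137.00) + (1980.00)(263.00) = 1017540.00 mm³
X̄ = 1179900.00 / 10260.00 = 115.00 mm
Ȳ = 1017540.00 / 10260.00 = 99.18 mm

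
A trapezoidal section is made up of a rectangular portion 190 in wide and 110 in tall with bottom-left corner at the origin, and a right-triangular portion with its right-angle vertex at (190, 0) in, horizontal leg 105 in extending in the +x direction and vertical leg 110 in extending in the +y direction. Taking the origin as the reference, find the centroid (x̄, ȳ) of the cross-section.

rectangular portion: A = 190 × 110 = 20900.00, centroid at (95.00, 55.00).
triangular portion: A = ½·105·110 = 5775.00, centroid at (225.00, 36.67).
ΣA = 26675.00 in²
ΣAx̄ = (20900.00)(95.00) + (5775.00)(225.00) = 3284875.00 in³
ΣAȳ = (20900.00)(55.00) + (5775.00)(36.67) = 1361250.00 in³
x̄ = 3284875.00 / 26675.00 = 123.14 in
ȳ = 1361250.00 / 26675.00 = 51.03 in

x̄ = 123.14 in, ȳ = 51.03 in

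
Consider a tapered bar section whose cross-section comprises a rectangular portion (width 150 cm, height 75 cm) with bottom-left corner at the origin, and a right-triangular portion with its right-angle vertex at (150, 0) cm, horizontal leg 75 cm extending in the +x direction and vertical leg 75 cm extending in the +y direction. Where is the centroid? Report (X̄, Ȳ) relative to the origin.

rectangular portion: A = 150 × 75 = 11250.00, centroid at (75.00, 37.50).
triangular portion: A = ½·75·75 = 2812.50, centroid at (175.00, 25.00).
ΣA = 14062.50 cm²
ΣAX̄ = (11250.00)(75.00) + (2812.50)(175.00) = 1335937.50 cm³
ΣAȲ = (11250.00)(37.50) + (2812.50)(25.00) = 492187.50 cm³
X̄ = 1335937.50 / 14062.50 = 95.00 cm
Ȳ = 492187.50 / 14062.50 = 35.00 cm

X̄ = 95.00 cm, Ȳ = 35.00 cm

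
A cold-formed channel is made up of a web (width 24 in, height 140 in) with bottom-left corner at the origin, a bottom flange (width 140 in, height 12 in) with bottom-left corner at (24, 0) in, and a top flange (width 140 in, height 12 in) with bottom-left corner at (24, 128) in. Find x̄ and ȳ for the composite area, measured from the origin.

Part | A | x̄ᵢ | ȳᵢ | A·x̄ᵢ | A·ȳᵢ
web | 3360.00 | 12.00 | 70.00 | 40320.00 | 235200.00
bottom flange | 1680.00 | 94.00 | 6.00 | 157920.00 | 10080.00
top flange | 1680.00 | 94.00 | 134.00 | 157920.00 | 225120.00
Σ | 6720.00 |  |  | 356160.00 | 470400.00
x̄ = 356160.00 / 6720.00 = 53.00 in
ȳ = 470400.00 / 6720.00 = 70.00 in

x̄ = 53.00 in, ȳ = 70.00 in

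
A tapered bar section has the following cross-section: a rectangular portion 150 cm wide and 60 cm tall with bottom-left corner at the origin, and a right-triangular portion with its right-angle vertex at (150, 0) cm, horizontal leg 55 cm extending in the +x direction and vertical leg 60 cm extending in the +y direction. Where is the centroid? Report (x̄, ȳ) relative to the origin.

Part | A | x̄ᵢ | ȳᵢ | A·x̄ᵢ | A·ȳᵢ
rectangular portion | 9000.00 | 75.00 | 30.00 | 675000.00 | 270000.00
triangular portion | 1650.00 | 168.33 | 20.00 | 277750.00 | 33000.00
Σ | 10650.00 |  |  | 952750.00 | 303000.00
x̄ = 952750.00 / 10650.00 = 89.46 cm
ȳ = 303000.00 / 10650.00 = 28.45 cm

x̄ = 89.46 cm, ȳ = 28.45 cm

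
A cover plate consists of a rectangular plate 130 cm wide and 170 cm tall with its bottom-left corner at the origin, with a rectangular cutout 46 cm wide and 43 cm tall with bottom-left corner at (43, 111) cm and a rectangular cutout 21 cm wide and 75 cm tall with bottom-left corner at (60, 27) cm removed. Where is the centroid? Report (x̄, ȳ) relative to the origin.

plate: A = 130 × 170 = 22100.00, centroid at (65.00, 85.00).
hole 1: A = −(46 × 43) = -1978.00, centroid at (66.00, 132.50).
hole 2: A = −(21 × 75) = -1575.00, centroid at (70.50, 64.50).
ΣA = 18547.00 cm², ΣAx̄ = 1194914.50 cm³, ΣAȳ = 1514827.50 cm³.
x̄ = 1194914.50/18547.00 = 64.43 cm; ȳ = 1514827.50/18547.00 = 81.68 cm.

x̄ = 64.43 cm, ȳ = 81.68 cm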